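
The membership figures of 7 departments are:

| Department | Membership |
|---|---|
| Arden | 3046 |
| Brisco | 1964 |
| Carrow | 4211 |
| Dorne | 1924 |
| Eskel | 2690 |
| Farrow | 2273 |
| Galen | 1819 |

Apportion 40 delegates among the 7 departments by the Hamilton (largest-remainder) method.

Arden 7, Brisco 4, Carrow 10, Dorne 4, Eskel 6, Farrow 5, Galen 4

Standard divisor: 17927 ÷ 40 ≈ 448.175.
Standard quotas: Arden 6.796, Brisco 4.382, Carrow 9.396, Dorne 4.293, Eskel 6.002, Farrow 5.072, Galen 4.059.
Lower quotas: Arden 6, Brisco 4, Carrow 9, Dorne 4, Eskel 6, Farrow 5, Galen 4 (sum 38, leaving 2 seats).
Remainders in descending order: Arden 0.796, Carrow 0.396, Brisco 0.382, Dorne 0.293, Farrow 0.072, Galen 0.059, Eskel 0.002.
Largest remainders: Arden, Carrow receive the extra seats.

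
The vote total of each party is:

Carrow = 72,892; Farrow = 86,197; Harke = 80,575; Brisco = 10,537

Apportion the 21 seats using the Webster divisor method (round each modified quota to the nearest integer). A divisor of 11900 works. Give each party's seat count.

Carrow 6, Farrow 7, Harke 7, Brisco 1

With modified divisor 11900: modified quotas Carrow 6.125, Farrow 7.243, Harke 6.771, Brisco 0.885.
Rounding to the nearest integer: Carrow 6, Farrow 7, Harke 7, Brisco 1 (total 21).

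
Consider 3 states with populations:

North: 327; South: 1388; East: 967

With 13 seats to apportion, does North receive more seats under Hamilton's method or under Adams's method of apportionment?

Adams

Hamilton: North 1, South 7, East 5.
Adams: North 2, South 6, East 5.
North gets 1 under Hamilton and 2 under Adams.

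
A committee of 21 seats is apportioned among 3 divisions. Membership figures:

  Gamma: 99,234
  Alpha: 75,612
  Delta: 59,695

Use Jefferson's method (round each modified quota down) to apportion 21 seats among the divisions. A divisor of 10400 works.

With modified divisor 10400: modified quotas Gamma 9.542, Alpha 7.270, Delta 5.740.
Rounding down: Gamma 9, Alpha 7, Delta 5 (total 21).

Gamma: 9, Alpha: 7, Delta: 5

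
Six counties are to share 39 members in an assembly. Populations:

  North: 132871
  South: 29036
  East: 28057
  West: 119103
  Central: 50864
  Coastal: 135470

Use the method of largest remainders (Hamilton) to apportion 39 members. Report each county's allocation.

Total 495401; standard divisor 495401/39 ≈ 12702.59.
Standard quotas: North 10.4602, South 2.2858, East 2.2088, West 9.3763, Central 4.0042, Coastal 10.6648.
Lower quotas: North 10, South 2, East 2, West 9, Central 4, Coastal 10 (sum 37, leaving 2 seats).
Remainders in descending order: Coastal 0.6648, North 0.4602, West 0.3763, South 0.2858, East 0.2088, Central 0.0042.
The surplus seats go to Coastal, North.

North 11, South 2, East 2, West 9, Central 4, Coastal 11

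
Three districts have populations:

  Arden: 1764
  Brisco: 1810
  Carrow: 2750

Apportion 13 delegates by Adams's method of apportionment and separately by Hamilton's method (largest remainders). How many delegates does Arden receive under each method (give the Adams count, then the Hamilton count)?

Adams: Arden 4, Brisco 4, Carrow 5.
Hamilton: Arden 3, Brisco 4, Carrow 6.
Arden gets 4 under Adams and 3 under Hamilton.

4 and 3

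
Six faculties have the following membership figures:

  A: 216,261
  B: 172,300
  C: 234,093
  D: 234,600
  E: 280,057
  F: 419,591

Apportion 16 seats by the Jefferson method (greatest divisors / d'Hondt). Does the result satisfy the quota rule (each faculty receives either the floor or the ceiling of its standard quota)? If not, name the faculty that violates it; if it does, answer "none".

Standard quotas: A 2.222, B 1.771, C 2.406, D 2.411, E 2.878, F 4.312.
Jefferson allocation: A 2, B 2, C 2, D 2, E 3, F 5.
Every allocation lies between the lower and upper quota.

none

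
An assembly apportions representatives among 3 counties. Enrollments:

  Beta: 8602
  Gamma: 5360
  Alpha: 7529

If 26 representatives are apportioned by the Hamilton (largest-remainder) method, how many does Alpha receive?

The standard divisor is 21491/26 ≈ 826.577.
Standard quotas: Beta 10.4068, Gamma 6.4846, Alpha 9.1087.
Lower quotas: Beta 10, Gamma 6, Alpha 9 (sum 25, leaving 1 seat).
Remainders in descending order: Gamma 0.4846, Beta 0.4068, Alpha 0.1087.
Largest remainder: Gamma receives the extra seat.
Alpha receives 9.

9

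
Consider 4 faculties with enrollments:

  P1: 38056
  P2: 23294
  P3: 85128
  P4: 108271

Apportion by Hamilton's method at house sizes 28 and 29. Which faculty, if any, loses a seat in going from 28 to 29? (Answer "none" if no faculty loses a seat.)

At 28 seats: P1 4, P2 3, P3 9, P4 12.
At 29 seats: P1 4, P2 3, P3 10, P4 12.
No faculty's allocation decreased.

none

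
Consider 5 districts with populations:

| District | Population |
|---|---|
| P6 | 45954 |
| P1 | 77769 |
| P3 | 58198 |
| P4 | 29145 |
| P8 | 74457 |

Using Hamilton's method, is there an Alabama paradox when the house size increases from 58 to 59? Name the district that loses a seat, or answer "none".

At 58 seats: P6 9, P1 16, P3 12, P4 6, P8 15.
At 59 seats: P6 10, P1 16, P3 12, P4 6, P8 15.
No district's allocation decreased.

none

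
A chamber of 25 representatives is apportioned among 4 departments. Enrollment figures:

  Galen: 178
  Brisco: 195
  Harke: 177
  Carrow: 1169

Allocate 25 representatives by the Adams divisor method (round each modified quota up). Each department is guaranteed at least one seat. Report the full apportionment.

Standard divisor 1719/25 ≈ 68.76; standard quotas: Galen 2.589, Brisco 2.836, Harke 2.574, Carrow 17.001.
Rounding up gives 3, 3, 3, 18 = 27 seats, so the divisor must be adjusted.
With modified divisor 75: modified quotas Galen 2.373, Brisco 2.600, Harke 2.360, Carrow 15.587.
Rounding up: Galen 3, Brisco 3, Harke 3, Carrow 16 (total 25).

Galen=3; Brisco=3; Harke=3; Carrow=16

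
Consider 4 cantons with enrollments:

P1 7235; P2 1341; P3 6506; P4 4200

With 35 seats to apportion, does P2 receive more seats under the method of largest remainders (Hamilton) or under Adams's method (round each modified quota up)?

Adams

Hamilton: P1 13, P2 2, P3 12, P4 8.
Adams: P1 13, P2 3, P3 11, P4 8.
P2 gets 2 under Hamilton and 3 under Adams.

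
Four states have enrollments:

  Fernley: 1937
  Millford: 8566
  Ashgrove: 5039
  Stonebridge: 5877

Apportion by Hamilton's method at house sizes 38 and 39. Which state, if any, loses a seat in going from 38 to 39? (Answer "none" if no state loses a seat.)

At 38 seats: Fernley 4, Millford 15, Ashgrove 9, Stonebridge 10.
At 39 seats: Fernley 3, Millford 16, Ashgrove 9, Stonebridge 11.
Fernley drops from 4 to 3.

Fernley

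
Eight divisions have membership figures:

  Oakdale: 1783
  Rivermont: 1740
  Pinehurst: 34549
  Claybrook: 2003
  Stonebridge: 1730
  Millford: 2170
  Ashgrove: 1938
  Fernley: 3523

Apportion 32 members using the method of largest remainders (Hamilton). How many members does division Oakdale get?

The standard divisor is 49436/32 ≈ 1544.875.
Standard quotas: Oakdale 1.1541, Rivermont 1.1263, Pinehurst 22.3636, Claybrook 1.2965, Stonebridge 1.1198, Millford 1.4046, Ashgrove 1.2545, Fernley 2.2804.
Lower quotas: Oakdale 1, Rivermont 1, Pinehurst 22, Claybrook 1, Stonebridge 1, Millford 1, Ashgrove 1, Fernley 2 (sum 30, leaving 2 seats).
Remainders in descending order: Millford 0.4046, Pinehurst 0.3636, Claybrook 0.2965, Fernley 0.2804, Ashgrove 0.2545, Oakdale 0.1541, Rivermont 0.1263, Stonebridge 0.1198.
The surplus seats go to Millford, Pinehurst.
Oakdale receives 1.

1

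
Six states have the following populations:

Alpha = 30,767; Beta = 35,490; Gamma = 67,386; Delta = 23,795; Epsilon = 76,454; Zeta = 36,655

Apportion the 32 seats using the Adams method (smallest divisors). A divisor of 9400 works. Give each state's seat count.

Alpha: 4; Beta: 4; Gamma: 8; Delta: 3; Epsilon: 9; Zeta: 4

With modified divisor 9400: modified quotas Alpha 3.273, Beta 3.776, Gamma 7.169, Delta 2.531, Epsilon 8.133, Zeta 3.899.
Rounding up: Alpha 4, Beta 4, Gamma 8, Delta 3, Epsilon 9, Zeta 4 (total 32).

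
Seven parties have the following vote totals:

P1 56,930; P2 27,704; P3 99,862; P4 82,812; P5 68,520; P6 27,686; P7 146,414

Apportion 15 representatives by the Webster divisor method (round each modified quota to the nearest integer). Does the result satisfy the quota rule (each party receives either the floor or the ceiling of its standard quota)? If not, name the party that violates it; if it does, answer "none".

none

Standard quotas: P1 1.675, P2 0.815, P3 2.938, P4 2.436, P5 2.016, P6 0.814, P7 4.307.
Webster allocation: P1 2, P2 1, P3 3, P4 2, P5 2, P6 1, P7 4.
Every allocation lies between the lower and upper quota.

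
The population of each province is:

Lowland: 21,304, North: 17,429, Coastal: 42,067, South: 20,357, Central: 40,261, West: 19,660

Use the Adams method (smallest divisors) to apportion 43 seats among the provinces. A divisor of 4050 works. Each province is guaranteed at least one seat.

With modified divisor 4050: modified quotas Lowland 5.260, North 4.303, Coastal 10.387, South 5.026, Central 9.941, West 4.854.
Rounding up: Lowland 6, North 5, Coastal 11, South 6, Central 10, West 5 (total 43).

Lowland 6; North 5; Coastal 11; South 6; Central 10; West 5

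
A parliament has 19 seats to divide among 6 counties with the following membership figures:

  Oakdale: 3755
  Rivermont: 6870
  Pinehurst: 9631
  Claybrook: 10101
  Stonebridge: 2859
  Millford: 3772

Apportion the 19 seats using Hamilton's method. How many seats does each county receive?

Oakdale=2, Rivermont=4, Pinehurst=5, Claybrook=5, Stonebridge=1, Millford=2

Total 36988; standard divisor 36988/19 ≈ 1946.737.
Standard quotas: Oakdale 1.9289, Rivermont 3.5290, Pinehurst 4.9473, Claybrook 5.1887, Stonebridge 1.4686, Millford 1.9376.
Lower quotas: Oakdale 1, Rivermont 3, Pinehurst 4, Claybrook 5, Stonebridge 1, Millford 1 (sum 15, leaving 4 seats).
Remainders in descending order: Pinehurst 0.9473, Millford 0.9376, Oakdale 0.9289, Rivermont 0.5290, Stonebridge 0.4686, Claybrook 0.1887.
Largest remainders: Pinehurst, Millford, Oakdale, Rivermont receive the extra seats.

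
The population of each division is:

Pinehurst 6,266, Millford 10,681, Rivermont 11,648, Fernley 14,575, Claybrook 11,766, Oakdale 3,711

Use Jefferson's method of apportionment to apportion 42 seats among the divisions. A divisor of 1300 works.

With modified divisor 1300: modified quotas Pinehurst 4.820, Millford 8.216, Rivermont 8.960, Fernley 11.212, Claybrook 9.051, Oakdale 2.855.
Rounding down: Pinehurst 4, Millford 8, Rivermont 8, Fernley 11, Claybrook 9, Oakdale 2 (total 42).

Pinehurst 4; Millford 8; Rivermont 8; Fernley 11; Claybrook 9; Oakdale 2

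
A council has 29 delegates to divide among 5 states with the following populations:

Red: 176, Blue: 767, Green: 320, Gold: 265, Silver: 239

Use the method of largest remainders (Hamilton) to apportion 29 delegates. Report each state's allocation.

The standard divisor is 1767/29 ≈ 60.931.
Standard quotas: Red 2.889, Blue 12.588, Green 5.252, Gold 4.349, Silver 3.922.
Lower quotas: Red 2, Blue 12, Green 5, Gold 4, Silver 3 (sum 26, leaving 3 seats).
Remainders in descending order: Silver 0.922, Red 0.889, Blue 0.588, Gold 0.349, Green 0.252.
Largest remainders: Silver, Red, Blue receive the extra seats.

Red=3; Blue=13; Green=5; Gold=4; Silver=4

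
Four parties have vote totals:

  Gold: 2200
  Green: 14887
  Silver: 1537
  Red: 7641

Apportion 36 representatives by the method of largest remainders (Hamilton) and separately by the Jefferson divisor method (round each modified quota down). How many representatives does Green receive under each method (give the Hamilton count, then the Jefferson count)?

Hamilton: Gold 3, Green 20, Silver 2, Red 11.
Jefferson: Gold 3, Green 21, Silver 2, Red 10.
Green gets 20 under Hamilton and 21 under Jefferson.

20 and 21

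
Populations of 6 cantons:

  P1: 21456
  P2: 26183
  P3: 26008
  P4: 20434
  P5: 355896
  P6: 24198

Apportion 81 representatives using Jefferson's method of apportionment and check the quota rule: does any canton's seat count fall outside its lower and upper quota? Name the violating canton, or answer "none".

P5

Standard quotas: P1 3.665, P2 4.473, P3 4.443, P4 3.491, P5 60.795, P6 4.134.
Jefferson allocation: P1 3, P2 4, P3 4, P4 3, P5 63, P6 4.
P5 has quota 60.795 (lower 60, upper 61) but receives 63 — outside the quota interval.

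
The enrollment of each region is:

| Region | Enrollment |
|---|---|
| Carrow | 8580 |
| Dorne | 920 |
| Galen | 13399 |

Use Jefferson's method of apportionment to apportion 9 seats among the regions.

Carrow 3; Dorne 0; Galen 6

Standard divisor 22899/9 ≈ 2544.333; standard quotas: Carrow 3.372, Dorne 0.362, Galen 5.266.
Rounding down gives 3, 0, 5 = 8 seats, so the divisor must be adjusted.
With modified divisor 2200: modified quotas Carrow 3.900, Dorne 0.418, Galen 6.090.
Rounding down: Carrow 3, Dorne 0, Galen 6 (total 9).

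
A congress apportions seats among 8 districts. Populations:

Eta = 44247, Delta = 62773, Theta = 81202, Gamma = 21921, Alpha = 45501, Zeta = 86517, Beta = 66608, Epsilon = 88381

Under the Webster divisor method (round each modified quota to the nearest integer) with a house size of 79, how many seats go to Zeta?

Standard divisor 497150/79 ≈ 6293.038; standard quotas: Eta 7.031, Delta 9.975, Theta 12.903, Gamma 3.483, Alpha 7.230, Zeta 13.748, Beta 10.584, Epsilon 14.044.
Rounding to the nearest integer gives Eta 7, Delta 10, Theta 13, Gamma 3, Alpha 7, Zeta 14, Beta 11, Epsilon 14 — total 79, matching the house size, so no adjustment is needed.
Zeta receives 14.

14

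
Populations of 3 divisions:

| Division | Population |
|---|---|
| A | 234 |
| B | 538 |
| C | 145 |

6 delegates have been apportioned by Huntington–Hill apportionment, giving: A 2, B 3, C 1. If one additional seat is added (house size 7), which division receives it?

Priority for the next seat is population ÷ (√(s·(s+1))).
Priorities: A 95.530, B 155.307, C 102.530.
Highest priority: B.

B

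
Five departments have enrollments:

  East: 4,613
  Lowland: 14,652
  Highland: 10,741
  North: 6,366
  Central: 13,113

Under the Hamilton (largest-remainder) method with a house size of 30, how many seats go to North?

The standard divisor is 49485/30 ≈ 1649.5.
Standard quotas: East 2.7966, Lowland 8.8827, Highland 6.5117, North 3.8594, Central 7.9497.
Lower quotas: East 2, Lowland 8, Highland 6, North 3, Central 7 (sum 26, leaving 4 seats).
Remainders in descending order: Central 0.9497, Lowland 0.8827, North 0.8594, East 0.7966, Highland 0.5117.
Largest remainders: Central, Lowland, North, East receive the extra seats.
North receives 4.

4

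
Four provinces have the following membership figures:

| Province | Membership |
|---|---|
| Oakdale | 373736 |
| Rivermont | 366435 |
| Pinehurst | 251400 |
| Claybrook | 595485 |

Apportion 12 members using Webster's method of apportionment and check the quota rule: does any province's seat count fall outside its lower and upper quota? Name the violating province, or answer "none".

none

Standard quotas: Oakdale 2.826, Rivermont 2.771, Pinehurst 1.901, Claybrook 4.503.
Webster allocation: Oakdale 3, Rivermont 3, Pinehurst 2, Claybrook 4.
Every allocation lies between the lower and upper quota.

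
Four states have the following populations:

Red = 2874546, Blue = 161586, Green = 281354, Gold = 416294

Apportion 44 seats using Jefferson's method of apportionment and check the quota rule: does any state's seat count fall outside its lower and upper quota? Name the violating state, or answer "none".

Standard quotas: Red 33.875, Blue 1.904, Green 3.316, Gold 4.906.
Jefferson allocation: Red 35, Blue 1, Green 3, Gold 5.
Red has quota 33.875 (lower 33, upper 34) but receives 35 — outside the quota interval.

Red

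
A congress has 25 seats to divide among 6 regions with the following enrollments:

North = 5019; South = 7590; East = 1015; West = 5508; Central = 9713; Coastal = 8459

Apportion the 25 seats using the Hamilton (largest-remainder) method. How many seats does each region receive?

North 3, South 5, East 1, West 4, Central 6, Coastal 6

The standard divisor is 37304/25 ≈ 1492.16.
Standard quotas: North 3.3636, South 5.0866, East 0.6802, West 3.6913, Central 6.5094, Coastal 5.6690.
Lower quotas: North 3, South 5, East 0, West 3, Central 6, Coastal 5 (sum 22, leaving 3 seats).
Remainders in descending order: West 0.6913, East 0.6802, Coastal 0.6690, Central 0.5094, North 0.3636, South 0.0866.
Largest remainders: West, East, Coastal receive the extra seats.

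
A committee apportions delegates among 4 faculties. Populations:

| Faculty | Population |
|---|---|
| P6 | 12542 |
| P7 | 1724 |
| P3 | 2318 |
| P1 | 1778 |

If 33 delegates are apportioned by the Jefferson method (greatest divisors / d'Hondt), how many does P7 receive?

Standard divisor 18362/33 ≈ 556.424; standard quotas: P6 22.540, P7 3.098, P3 4.166, P1 3.195.
Rounding down gives 22, 3, 4, 3 = 32 seats, so the divisor must be adjusted.
With modified divisor 530: modified quotas P6 23.664, P7 3.253, P3 4.374, P1 3.355.
Rounding down: P6 23, P7 3, P3 4, P1 3 (total 33).
P7 receives 3.

3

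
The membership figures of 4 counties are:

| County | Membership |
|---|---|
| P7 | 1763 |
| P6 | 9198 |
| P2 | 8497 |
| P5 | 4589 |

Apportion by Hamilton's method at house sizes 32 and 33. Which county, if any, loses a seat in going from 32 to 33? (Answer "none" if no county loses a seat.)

P7

At 32 seats: P7 3, P6 12, P2 11, P5 6.
At 33 seats: P7 2, P6 13, P2 12, P5 6.
P7 drops from 3 to 2.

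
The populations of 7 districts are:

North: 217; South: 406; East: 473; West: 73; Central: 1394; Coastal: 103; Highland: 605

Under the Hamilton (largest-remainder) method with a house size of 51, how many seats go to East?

7

Standard divisor: 3271 ÷ 51 ≈ 64.137.
Standard quotas: North 3.383, South 6.330, East 7.375, West 1.138, Central 21.735, Coastal 1.606, Highland 9.433.
Lower quotas: North 3, South 6, East 7, West 1, Central 21, Coastal 1, Highland 9 (sum 48, leaving 3 seats).
Remainders in descending order: Central 0.735, Coastal 0.606, Highland 0.433, North 0.383, East 0.375, South 0.330, West 0.138.
Largest remainders: Central, Coastal, Highland receive the extra seats.
East receives 7.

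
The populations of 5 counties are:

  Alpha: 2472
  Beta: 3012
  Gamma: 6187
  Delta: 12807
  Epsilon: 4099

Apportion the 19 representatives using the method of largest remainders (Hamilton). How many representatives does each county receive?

Alpha: 2, Beta: 2, Gamma: 4, Delta: 8, Epsilon: 3

Total 28577; standard divisor 28577/19 ≈ 1504.053.
Standard quotas: Alpha 1.6436, Beta 2.0026, Gamma 4.1136, Delta 8.5150, Epsilon 2.7253.
Lower quotas: Alpha 1, Beta 2, Gamma 4, Delta 8, Epsilon 2 (sum 17, leaving 2 seats).
Remainders in descending order: Epsilon 0.7253, Alpha 0.6436, Delta 0.5150, Gamma 0.1136, Beta 0.0026.
Largest remainders: Epsilon, Alpha receive the extra seats.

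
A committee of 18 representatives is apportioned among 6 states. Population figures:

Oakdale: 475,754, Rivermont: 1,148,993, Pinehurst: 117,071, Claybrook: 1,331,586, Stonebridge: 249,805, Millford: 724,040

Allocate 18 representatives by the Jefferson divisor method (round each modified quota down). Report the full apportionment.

Oakdale: 2; Rivermont: 6; Pinehurst: 0; Claybrook: 6; Stonebridge: 1; Millford: 3

Standard divisor 4047249/18 ≈ 224847.167; standard quotas: Oakdale 2.116, Rivermont 5.110, Pinehurst 0.521, Claybrook 5.922, Stonebridge 1.111, Millford 3.220.
Rounding down gives 2, 5, 0, 5, 1, 3 = 16 seats, so the divisor must be adjusted.
With modified divisor 190860: modified quotas Oakdale 2.493, Rivermont 6.020, Pinehurst 0.613, Claybrook 6.977, Stonebridge 1.309, Millford 3.794.
Rounding down: Oakdale 2, Rivermont 6, Pinehurst 0, Claybrook 6, Stonebridge 1, Millford 3 (total 18).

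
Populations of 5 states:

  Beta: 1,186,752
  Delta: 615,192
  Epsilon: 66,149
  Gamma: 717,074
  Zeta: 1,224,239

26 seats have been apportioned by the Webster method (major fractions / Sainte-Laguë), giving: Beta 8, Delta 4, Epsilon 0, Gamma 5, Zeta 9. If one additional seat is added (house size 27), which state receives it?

Priority for the next seat is population ÷ (current seats + 0.5).
Priorities: Beta 139617.882, Delta 136709.333, Epsilon 132298.000, Gamma 130377.091, Zeta 128867.263.
Highest priority: Beta.

Beta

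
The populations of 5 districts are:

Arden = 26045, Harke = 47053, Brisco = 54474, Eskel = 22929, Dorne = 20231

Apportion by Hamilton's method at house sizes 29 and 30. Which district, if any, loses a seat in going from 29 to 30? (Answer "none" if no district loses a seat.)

Dorne

At 29 seats: Arden 4, Harke 8, Brisco 9, Eskel 4, Dorne 4.
At 30 seats: Arden 5, Harke 8, Brisco 10, Eskel 4, Dorne 3.
Dorne drops from 4 to 3.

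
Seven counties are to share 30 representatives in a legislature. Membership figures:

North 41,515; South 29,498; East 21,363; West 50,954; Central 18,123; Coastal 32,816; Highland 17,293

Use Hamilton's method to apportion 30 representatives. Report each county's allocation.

The standard divisor is 211562/30 ≈ 7052.067.
Standard quotas: North 5.8869, South 4.1829, East 3.0293, West 7.2254, Central 2.5699, Coastal 4.6534, Highland 2.4522.
Lower quotas: North 5, South 4, East 3, West 7, Central 2, Coastal 4, Highland 2 (sum 27, leaving 3 seats).
Remainders in descending order: North 0.8869, Coastal 0.6534, Central 0.5699, Highland 0.4522, West 0.2254, South 0.1829, East 0.0293.
The surplus seats go to North, Coastal, Central.

North: 6, South: 4, East: 3, West: 7, Central: 3, Coastal: 5, Highland: 2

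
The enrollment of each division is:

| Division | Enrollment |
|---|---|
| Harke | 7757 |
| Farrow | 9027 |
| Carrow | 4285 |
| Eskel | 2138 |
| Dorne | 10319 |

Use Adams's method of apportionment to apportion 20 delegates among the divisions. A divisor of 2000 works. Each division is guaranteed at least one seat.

Harke 4, Farrow 5, Carrow 3, Eskel 2, Dorne 6

With modified divisor 2000: modified quotas Harke 3.878, Farrow 4.513, Carrow 2.143, Eskel 1.069, Dorne 5.160.
Rounding up: Harke 4, Farrow 5, Carrow 3, Eskel 2, Dorne 6 (total 20).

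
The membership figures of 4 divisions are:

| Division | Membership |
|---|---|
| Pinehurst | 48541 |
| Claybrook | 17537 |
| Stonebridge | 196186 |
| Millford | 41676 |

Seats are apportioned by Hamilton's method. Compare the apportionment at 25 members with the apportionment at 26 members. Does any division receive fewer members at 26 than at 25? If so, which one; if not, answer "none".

At 25 seats: Pinehurst 4, Claybrook 2, Stonebridge 16, Millford 3.
At 26 seats: Pinehurst 4, Claybrook 1, Stonebridge 17, Millford 4.
Claybrook drops from 2 to 1.

Claybrook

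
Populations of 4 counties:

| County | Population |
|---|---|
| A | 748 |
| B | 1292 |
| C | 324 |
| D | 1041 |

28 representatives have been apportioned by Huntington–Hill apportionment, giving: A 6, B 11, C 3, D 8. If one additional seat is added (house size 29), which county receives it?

D

Priority for the next seat is population ÷ (√(s·(s+1))).
Priorities: A 115.419, B 112.454, C 93.531, D 122.683.
Highest priority: D.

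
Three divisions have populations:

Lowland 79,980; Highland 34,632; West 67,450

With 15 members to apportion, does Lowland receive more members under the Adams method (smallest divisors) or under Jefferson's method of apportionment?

Adams: Lowland 6, Highland 3, West 6.
Jefferson: Lowland 7, Highland 3, West 5.
Lowland gets 6 under Adams and 7 under Jefferson.

Jefferson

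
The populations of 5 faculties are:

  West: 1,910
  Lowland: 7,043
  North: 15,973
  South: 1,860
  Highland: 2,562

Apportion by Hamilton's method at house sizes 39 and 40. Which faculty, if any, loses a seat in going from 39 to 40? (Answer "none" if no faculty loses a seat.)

South

At 39 seats: West 3, Lowland 9, North 21, South 3, Highland 3.
At 40 seats: West 3, Lowland 10, North 22, South 2, Highland 3.
South drops from 3 to 2.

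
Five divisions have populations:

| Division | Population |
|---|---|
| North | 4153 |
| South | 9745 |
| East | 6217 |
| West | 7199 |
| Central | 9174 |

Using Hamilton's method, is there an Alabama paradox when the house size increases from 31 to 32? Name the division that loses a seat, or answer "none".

none

At 31 seats: North 4, South 8, East 5, West 6, Central 8.
At 32 seats: North 4, South 9, East 5, West 6, Central 8.
No division's allocation decreased.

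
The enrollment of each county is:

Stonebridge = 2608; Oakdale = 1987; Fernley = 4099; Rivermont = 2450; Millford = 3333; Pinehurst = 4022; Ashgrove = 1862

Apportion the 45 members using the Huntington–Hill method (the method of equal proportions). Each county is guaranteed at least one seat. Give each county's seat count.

With divisor 446: modified quotas Stonebridge 5.848, Oakdale 4.455, Fernley 9.191, Rivermont 5.493, Millford 7.473, Pinehurst 9.018, Ashgrove 4.175.
Geometric-mean thresholds: Stonebridge √(5·6)=5.477, Oakdale √(4·5)=4.472, Fernley √(9·10)=9.487, Rivermont √(5·6)=5.477, Millford √(7·8)=7.483, Pinehurst √(9·10)=9.487, Ashgrove √(4·5)=4.472.
Each quota rounded against its threshold gives Stonebridge 6, Oakdale 4, Fernley 9, Rivermont 6, Millford 7, Pinehurst 9, Ashgrove 4 (total 45).

Stonebridge=6; Oakdale=4; Fernley=9; Rivermont=6; Millford=7; Pinehurst=9; Ashgrove=4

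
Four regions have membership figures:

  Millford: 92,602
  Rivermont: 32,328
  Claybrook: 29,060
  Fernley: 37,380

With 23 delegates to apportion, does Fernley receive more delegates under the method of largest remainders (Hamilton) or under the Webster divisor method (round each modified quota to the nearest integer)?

Webster

Hamilton: Millford 11, Rivermont 4, Claybrook 4, Fernley 4.
Webster: Millford 11, Rivermont 4, Claybrook 3, Fernley 5.
Fernley gets 4 under Hamilton and 5 under Webster.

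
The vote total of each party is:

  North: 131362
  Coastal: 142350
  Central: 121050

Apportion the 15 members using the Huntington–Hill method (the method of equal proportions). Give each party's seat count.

North=5, Coastal=5, Central=5

With divisor 26529: modified quotas North 4.952, Coastal 5.366, Central 4.563.
Geometric-mean thresholds: North √(4·5)=4.472, Coastal √(5·6)=5.477, Central √(4·5)=4.472.
Each quota rounded against its threshold gives North 5, Coastal 5, Central 5 (total 15).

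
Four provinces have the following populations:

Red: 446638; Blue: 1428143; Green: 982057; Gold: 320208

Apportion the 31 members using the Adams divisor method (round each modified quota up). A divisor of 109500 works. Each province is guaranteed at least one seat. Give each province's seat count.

With modified divisor 109500: modified quotas Red 4.079, Blue 13.042, Green 8.969, Gold 2.924.
Rounding up: Red 5, Blue 14, Green 9, Gold 3 (total 31).

Red 5; Blue 14; Green 9; Gold 3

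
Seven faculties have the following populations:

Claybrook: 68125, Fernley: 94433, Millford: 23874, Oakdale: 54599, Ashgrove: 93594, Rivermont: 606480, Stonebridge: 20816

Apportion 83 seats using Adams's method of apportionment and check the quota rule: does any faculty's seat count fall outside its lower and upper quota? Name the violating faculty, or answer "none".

Rivermont

Standard quotas: Claybrook 5.878, Fernley 8.148, Millford 2.060, Oakdale 4.711, Ashgrove 8.076, Rivermont 52.331, Stonebridge 1.796.
Adams allocation: Claybrook 6, Fernley 8, Millford 3, Oakdale 5, Ashgrove 8, Rivermont 51, Stonebridge 2.
Rivermont has quota 52.331 (lower 52, upper 53) but receives 51 — outside the quota interval.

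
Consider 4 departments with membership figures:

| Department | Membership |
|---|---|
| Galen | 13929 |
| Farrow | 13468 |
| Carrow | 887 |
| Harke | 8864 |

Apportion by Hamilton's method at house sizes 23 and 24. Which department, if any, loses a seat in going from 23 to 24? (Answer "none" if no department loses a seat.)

At 23 seats: Galen 9, Farrow 8, Carrow 1, Harke 5.
At 24 seats: Galen 9, Farrow 9, Carrow 0, Harke 6.
Carrow drops from 1 to 0.

Carrow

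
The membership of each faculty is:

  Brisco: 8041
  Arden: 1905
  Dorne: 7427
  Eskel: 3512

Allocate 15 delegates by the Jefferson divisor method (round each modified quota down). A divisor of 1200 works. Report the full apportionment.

With modified divisor 1200: modified quotas Brisco 6.701, Arden 1.587, Dorne 6.189, Eskel 2.927.
Rounding down: Brisco 6, Arden 1, Dorne 6, Eskel 2 (total 15).

Brisco=6; Arden=1; Dorne=6; Eskel=2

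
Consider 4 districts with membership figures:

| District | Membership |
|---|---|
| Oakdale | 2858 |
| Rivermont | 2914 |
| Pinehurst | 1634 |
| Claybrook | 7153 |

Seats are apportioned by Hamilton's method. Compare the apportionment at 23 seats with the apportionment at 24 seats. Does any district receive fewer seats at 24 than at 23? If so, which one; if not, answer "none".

At 23 seats: Oakdale 4, Rivermont 5, Pinehurst 3, Claybrook 11.
At 24 seats: Oakdale 5, Rivermont 5, Pinehurst 2, Claybrook 12.
Pinehurst drops from 3 to 2.

Pinehurst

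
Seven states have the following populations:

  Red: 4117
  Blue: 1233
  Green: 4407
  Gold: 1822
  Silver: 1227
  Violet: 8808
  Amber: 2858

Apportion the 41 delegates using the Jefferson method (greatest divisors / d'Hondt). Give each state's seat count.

Standard divisor 24472/41 ≈ 596.878; standard quotas: Red 6.898, Blue 2.066, Green 7.383, Gold 3.053, Silver 2.056, Violet 14.757, Amber 4.788.
Rounding down gives 6, 2, 7, 3, 2, 14, 4 = 38 seats, so the divisor must be adjusted.
With modified divisor 560: modified quotas Red 7.352, Blue 2.202, Green 7.870, Gold 3.254, Silver 2.191, Violet 15.729, Amber 5.104.
Rounding down: Red 7, Blue 2, Green 7, Gold 3, Silver 2, Violet 15, Amber 5 (total 41).

Red: 7; Blue: 2; Green: 7; Gold: 3; Silver: 2; Violet: 15; Amber: 5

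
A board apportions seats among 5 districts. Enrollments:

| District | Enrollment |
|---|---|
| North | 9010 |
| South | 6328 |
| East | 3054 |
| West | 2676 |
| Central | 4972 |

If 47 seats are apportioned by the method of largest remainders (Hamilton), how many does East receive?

6

The standard divisor is 26040/47 ≈ 554.043.
Standard quotas: North 16.2623, South 11.4215, East 5.5122, West 4.8300, Central 8.9740.
Lower quotas: North 16, South 11, East 5, West 4, Central 8 (sum 44, leaving 3 seats).
Remainders in descending order: Central 0.9740, West 0.8300, East 0.5122, South 0.4215, North 0.2623.
Largest remainders: Central, West, East receive the extra seats.
East receives 6.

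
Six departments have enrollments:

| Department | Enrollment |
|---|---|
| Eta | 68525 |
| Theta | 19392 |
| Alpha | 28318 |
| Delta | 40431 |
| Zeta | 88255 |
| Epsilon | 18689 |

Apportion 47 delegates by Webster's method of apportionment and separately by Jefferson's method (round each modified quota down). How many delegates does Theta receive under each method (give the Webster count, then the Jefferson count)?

Webster: Eta 12, Theta 4, Alpha 5, Delta 7, Zeta 16, Epsilon 3.
Jefferson: Eta 13, Theta 3, Alpha 5, Delta 7, Zeta 16, Epsilon 3.
Theta gets 4 under Webster and 3 under Jefferson.

4 and 3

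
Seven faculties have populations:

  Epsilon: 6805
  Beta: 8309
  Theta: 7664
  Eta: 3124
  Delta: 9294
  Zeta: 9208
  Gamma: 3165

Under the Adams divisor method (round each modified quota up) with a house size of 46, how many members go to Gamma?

Standard divisor 47569/46 ≈ 1034.109; standard quotas: Epsilon 6.581, Beta 8.035, Theta 7.411, Eta 3.021, Delta 8.987, Zeta 8.904, Gamma 3.061.
Rounding up gives 7, 9, 8, 4, 9, 9, 4 = 50 seats, so the divisor must be adjusted.
With modified divisor 1100: modified quotas Epsilon 6.186, Beta 7.554, Theta 6.967, Eta 2.840, Delta 8.449, Zeta 8.371, Gamma 2.877.
Rounding up: Epsilon 7, Beta 8, Theta 7, Eta 3, Delta 9, Zeta 9, Gamma 3 (total 46).
Gamma receives 3.

3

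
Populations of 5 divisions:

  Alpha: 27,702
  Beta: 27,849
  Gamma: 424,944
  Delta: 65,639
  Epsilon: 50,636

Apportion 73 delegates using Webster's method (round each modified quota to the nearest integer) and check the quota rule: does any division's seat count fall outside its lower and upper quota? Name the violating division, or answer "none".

Standard quotas: Alpha 3.389, Beta 3.407, Gamma 51.981, Delta 8.029, Epsilon 6.194.
Webster allocation: Alpha 3, Beta 3, Gamma 53, Delta 8, Epsilon 6.
Gamma has quota 51.981 (lower 51, upper 52) but receives 53 — outside the quota interval.

Gamma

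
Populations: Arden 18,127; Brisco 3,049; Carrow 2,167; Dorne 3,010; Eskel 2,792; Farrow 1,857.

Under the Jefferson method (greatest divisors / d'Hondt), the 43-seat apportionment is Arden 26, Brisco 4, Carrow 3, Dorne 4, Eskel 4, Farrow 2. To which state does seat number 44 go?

Arden

Priority for the next seat is population ÷ (current seats + 1).
Priorities: Arden 671.370, Brisco 609.800, Carrow 541.750, Dorne 602.000, Eskel 558.400, Farrow 619.000.
Highest priority: Arden.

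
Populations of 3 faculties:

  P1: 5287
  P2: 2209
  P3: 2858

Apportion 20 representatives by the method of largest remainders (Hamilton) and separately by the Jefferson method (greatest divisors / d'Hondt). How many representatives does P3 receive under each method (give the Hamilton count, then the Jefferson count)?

6 and 5

Hamilton: P1 10, P2 4, P3 6.
Jefferson: P1 11, P2 4, P3 5.
P3 gets 6 under Hamilton and 5 under Jefferson.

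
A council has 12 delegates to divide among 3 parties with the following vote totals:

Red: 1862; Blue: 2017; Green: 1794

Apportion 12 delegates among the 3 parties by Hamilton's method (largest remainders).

Standard divisor: 5673 ÷ 12 ≈ 472.75.
Standard quotas: Red 3.939, Blue 4.267, Green 3.795.
Lower quotas: Red 3, Blue 4, Green 3 (sum 10, leaving 2 seats).
Remainders in descending order: Red 0.939, Green 0.795, Blue 0.267.
The surplus seats go to Red, Green.

Red=4, Blue=4, Green=4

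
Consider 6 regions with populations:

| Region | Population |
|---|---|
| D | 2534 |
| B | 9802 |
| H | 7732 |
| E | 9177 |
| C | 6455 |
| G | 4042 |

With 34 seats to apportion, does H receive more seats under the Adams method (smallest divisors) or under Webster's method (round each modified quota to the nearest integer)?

Webster

Adams: D 2, B 8, H 6, E 8, C 6, G 4.
Webster: D 2, B 8, H 7, E 8, C 6, G 3.
H gets 6 under Adams and 7 under Webster.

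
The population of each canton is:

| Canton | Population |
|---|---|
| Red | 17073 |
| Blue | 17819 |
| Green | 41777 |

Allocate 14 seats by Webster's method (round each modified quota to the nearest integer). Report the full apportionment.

Standard divisor 76669/14 ≈ 5476.357; standard quotas: Red 3.118, Blue 3.254, Green 7.629.
Rounding to the nearest integer gives Red 3, Blue 3, Green 8 — total 14, matching the house size, so no adjustment is needed.

Red 3, Blue 3, Green 8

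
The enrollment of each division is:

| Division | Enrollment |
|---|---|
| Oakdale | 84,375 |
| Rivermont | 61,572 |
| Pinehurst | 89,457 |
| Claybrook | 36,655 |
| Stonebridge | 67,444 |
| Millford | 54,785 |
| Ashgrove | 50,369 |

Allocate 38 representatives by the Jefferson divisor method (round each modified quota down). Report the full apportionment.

Oakdale 7; Rivermont 5; Pinehurst 8; Claybrook 3; Stonebridge 6; Millford 5; Ashgrove 4

Standard divisor 444657/38 ≈ 11701.5; standard quotas: Oakdale 7.211, Rivermont 5.262, Pinehurst 7.645, Claybrook 3.133, Stonebridge 5.764, Millford 4.682, Ashgrove 4.304.
Rounding down gives 7, 5, 7, 3, 5, 4, 4 = 35 seats, so the divisor must be adjusted.
With modified divisor 10800: modified quotas Oakdale 7.812, Rivermont 5.701, Pinehurst 8.283, Claybrook 3.394, Stonebridge 6.245, Millford 5.073, Ashgrove 4.664.
Rounding down: Oakdale 7, Rivermont 5, Pinehurst 8, Claybrook 3, Stonebridge 6, Millford 5, Ashgrove 4 (total 38).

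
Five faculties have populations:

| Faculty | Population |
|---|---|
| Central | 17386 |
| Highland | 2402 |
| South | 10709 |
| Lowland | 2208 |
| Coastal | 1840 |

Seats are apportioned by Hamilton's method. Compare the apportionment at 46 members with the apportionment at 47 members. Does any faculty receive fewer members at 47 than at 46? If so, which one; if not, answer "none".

Coastal

At 46 seats: Central 23, Highland 3, South 14, Lowland 3, Coastal 3.
At 47 seats: Central 24, Highland 3, South 15, Lowland 3, Coastal 2.
Coastal drops from 3 to 2.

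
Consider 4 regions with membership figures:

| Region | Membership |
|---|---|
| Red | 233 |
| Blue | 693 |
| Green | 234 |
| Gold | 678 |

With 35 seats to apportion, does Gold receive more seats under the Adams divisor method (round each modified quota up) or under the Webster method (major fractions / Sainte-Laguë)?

Webster

Adams: Red 5, Blue 13, Green 5, Gold 12.
Webster: Red 4, Blue 13, Green 5, Gold 13.
Gold gets 12 under Adams and 13 under Webster.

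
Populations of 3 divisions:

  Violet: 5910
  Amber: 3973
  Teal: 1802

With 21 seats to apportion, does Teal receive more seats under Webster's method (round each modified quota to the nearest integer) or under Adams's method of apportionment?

Adams

Webster: Violet 11, Amber 7, Teal 3.
Adams: Violet 10, Amber 7, Teal 4.
Teal gets 3 under Webster and 4 under Adams.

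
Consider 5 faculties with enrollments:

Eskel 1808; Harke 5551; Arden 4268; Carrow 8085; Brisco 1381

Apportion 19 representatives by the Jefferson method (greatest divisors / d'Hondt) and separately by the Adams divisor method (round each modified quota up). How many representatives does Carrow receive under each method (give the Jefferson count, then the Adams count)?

8 and 6

Jefferson: Eskel 1, Harke 5, Arden 4, Carrow 8, Brisco 1.
Adams: Eskel 2, Harke 5, Arden 4, Carrow 6, Brisco 2.
Carrow gets 8 under Jefferson and 6 under Adams.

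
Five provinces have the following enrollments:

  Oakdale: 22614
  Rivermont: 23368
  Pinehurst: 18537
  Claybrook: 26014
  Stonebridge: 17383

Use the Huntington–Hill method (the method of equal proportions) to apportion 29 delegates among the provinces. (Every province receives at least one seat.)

With divisor 3746: modified quotas Oakdale 6.037, Rivermont 6.238, Pinehurst 4.948, Claybrook 6.944, Stonebridge 4.640.
Geometric-mean thresholds: Oakdale √(6·7)=6.481, Rivermont √(6·7)=6.481, Pinehurst √(4·5)=4.472, Claybrook √(6·7)=6.481, Stonebridge √(4·5)=4.472.
Each quota rounded against its threshold gives Oakdale 6, Rivermont 6, Pinehurst 5, Claybrook 7, Stonebridge 5 (total 29).

Oakdale: 6; Rivermont: 6; Pinehurst: 5; Claybrook: 7; Stonebridge: 5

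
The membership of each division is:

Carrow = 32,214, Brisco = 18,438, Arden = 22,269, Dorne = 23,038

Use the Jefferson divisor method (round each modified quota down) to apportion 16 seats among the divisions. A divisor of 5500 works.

Carrow: 5, Brisco: 3, Arden: 4, Dorne: 4

With modified divisor 5500: modified quotas Carrow 5.857, Brisco 3.352, Arden 4.049, Dorne 4.189.
Rounding down: Carrow 5, Brisco 3, Arden 4, Dorne 4 (total 16).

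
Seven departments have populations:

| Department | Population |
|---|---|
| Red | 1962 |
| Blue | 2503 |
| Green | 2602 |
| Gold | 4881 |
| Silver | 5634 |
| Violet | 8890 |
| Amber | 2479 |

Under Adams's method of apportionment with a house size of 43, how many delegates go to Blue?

4

Standard divisor 28951/43 ≈ 673.279; standard quotas: Red 2.914, Blue 3.718, Green 3.865, Gold 7.250, Silver 8.368, Violet 13.204, Amber 3.682.
Rounding up gives 3, 4, 4, 8, 9, 14, 4 = 46 seats, so the divisor must be adjusted.
With modified divisor 720: modified quotas Red 2.725, Blue 3.476, Green 3.614, Gold 6.779, Silver 7.825, Violet 12.347, Amber 3.443.
Rounding up: Red 3, Blue 4, Green 4, Gold 7, Silver 8, Violet 13, Amber 4 (total 43).
Blue receives 4.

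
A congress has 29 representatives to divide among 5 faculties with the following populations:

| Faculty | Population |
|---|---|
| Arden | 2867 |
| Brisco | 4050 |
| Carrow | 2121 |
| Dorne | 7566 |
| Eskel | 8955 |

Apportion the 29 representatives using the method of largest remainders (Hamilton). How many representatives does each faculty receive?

Total 25559; standard divisor 25559/29 ≈ 881.345.
Standard quotas: Arden 3.2530, Brisco 4.5953, Carrow 2.4065, Dorne 8.5846, Eskel 10.1606.
Lower quotas: Arden 3, Brisco 4, Carrow 2, Dorne 8, Eskel 10 (sum 27, leaving 2 seats).
Remainders in descending order: Brisco 0.5953, Dorne 0.5846, Carrow 0.4065, Arden 0.2530, Eskel 0.1606.
Largest remainders: Brisco, Dorne receive the extra seats.

Arden=3, Brisco=5, Carrow=2, Dorne=9, Eskel=10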